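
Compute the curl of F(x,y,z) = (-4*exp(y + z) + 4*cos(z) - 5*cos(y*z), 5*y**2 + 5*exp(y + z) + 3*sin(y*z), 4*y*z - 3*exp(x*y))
(-3*x*exp(x*y) - 3*y*cos(y*z) + 4*z - 5*exp(y + z), 3*y*exp(x*y) + 5*y*sin(y*z) - 4*exp(y + z) - 4*sin(z), -5*z*sin(y*z) + 4*exp(y + z))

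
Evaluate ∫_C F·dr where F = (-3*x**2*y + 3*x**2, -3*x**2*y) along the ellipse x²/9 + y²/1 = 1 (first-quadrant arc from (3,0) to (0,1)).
-135/4 + 81*pi/16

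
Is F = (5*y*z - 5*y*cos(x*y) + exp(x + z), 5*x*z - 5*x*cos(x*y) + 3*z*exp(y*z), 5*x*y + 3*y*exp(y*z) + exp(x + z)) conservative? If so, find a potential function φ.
Yes, F is conservative. φ = 5*x*y*z + 3*exp(y*z) + exp(x + z) - 5*sin(x*y)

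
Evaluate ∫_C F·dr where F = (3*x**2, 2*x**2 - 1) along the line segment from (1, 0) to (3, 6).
72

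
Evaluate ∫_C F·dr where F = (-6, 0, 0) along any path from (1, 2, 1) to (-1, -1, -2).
12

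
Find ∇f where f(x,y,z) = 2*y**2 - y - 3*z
(0, 4*y - 1, -3)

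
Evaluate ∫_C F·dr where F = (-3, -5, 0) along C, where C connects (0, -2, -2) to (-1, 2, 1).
-17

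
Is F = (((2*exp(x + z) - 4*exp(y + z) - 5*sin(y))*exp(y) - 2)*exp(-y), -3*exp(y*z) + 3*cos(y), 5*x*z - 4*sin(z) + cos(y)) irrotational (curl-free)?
No, ∇×F = (3*y*exp(y*z) - sin(y), -5*z + 2*exp(x + z) - 4*exp(y + z), 4*exp(y + z) + 5*cos(y) - 2*exp(-y))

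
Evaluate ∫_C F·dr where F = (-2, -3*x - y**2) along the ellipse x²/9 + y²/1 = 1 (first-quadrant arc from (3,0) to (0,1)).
17/3 - 9*pi/4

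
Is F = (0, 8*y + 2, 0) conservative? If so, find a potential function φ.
Yes, F is conservative. φ = 2*y*(2*y + 1)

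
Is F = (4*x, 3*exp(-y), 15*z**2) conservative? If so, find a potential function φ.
Yes, F is conservative. φ = 2*x**2 + 5*z**3 - 3*exp(-y)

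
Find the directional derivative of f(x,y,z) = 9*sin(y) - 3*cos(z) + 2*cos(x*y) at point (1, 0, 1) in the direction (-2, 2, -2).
sqrt(3)*(3 - sin(1))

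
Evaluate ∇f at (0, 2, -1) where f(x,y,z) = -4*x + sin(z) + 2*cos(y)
(-4, -2*sin(2), cos(1))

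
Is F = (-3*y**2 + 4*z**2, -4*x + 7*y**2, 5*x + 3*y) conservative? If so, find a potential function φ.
No, ∇×F = (3, 8*z - 5, 6*y - 4) ≠ 0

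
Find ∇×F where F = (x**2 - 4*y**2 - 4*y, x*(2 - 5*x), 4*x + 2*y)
(2, -4, -10*x + 8*y + 6)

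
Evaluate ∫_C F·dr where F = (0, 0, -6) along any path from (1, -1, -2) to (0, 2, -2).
0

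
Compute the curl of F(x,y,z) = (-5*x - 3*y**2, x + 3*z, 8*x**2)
(-3, -16*x, 6*y + 1)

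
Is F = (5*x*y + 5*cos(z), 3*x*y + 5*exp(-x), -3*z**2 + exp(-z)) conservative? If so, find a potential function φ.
No, ∇×F = (0, -5*sin(z), -5*x + 3*y - 5*exp(-x)) ≠ 0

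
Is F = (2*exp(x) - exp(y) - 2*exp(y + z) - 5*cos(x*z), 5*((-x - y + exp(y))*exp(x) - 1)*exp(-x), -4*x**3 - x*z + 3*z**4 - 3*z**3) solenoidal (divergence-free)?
No, ∇·F = -x + 12*z**3 - 9*z**2 + 5*z*sin(x*z) + 2*exp(x) + 5*exp(y) - 5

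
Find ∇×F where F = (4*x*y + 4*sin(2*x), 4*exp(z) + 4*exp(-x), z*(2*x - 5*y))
(-5*z - 4*exp(z), -2*z, -4*x - 4*exp(-x))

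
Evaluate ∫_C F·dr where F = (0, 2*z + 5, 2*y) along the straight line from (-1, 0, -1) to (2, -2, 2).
-18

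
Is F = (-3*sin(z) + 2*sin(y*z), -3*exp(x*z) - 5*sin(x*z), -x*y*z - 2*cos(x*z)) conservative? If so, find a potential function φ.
No, ∇×F = (x*(-z + 3*exp(x*z) + 5*cos(x*z)), y*z + 2*y*cos(y*z) - 2*z*sin(x*z) - 3*cos(z), -z*(3*exp(x*z) + 5*cos(x*z) + 2*cos(y*z))) ≠ 0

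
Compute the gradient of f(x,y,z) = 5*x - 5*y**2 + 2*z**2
(5, -10*y, 4*z)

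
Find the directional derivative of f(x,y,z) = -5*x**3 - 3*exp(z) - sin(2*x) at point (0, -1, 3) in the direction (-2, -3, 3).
sqrt(22)*(4 - 9*exp(3))/22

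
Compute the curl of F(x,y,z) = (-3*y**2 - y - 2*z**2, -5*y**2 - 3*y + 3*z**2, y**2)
(2*y - 6*z, -4*z, 6*y + 1)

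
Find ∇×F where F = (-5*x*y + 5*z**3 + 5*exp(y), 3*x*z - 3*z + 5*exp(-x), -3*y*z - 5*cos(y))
(-3*x - 3*z + 5*sin(y) + 3, 15*z**2, 5*x + 3*z - 5*exp(y) - 5*exp(-x))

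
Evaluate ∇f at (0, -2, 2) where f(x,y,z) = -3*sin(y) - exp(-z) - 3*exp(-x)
(3, -3*cos(2), exp(-2))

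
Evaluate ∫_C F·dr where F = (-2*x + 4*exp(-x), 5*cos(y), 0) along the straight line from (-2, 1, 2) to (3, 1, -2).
-5 - 4*exp(-3) + 4*exp(2)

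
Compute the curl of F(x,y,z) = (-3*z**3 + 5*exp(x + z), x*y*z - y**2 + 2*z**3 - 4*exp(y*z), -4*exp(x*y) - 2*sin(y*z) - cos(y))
(-x*y - 4*x*exp(x*y) + 4*y*exp(y*z) - 6*z**2 - 2*z*cos(y*z) + sin(y), 4*y*exp(x*y) - 9*z**2 + 5*exp(x + z), y*z)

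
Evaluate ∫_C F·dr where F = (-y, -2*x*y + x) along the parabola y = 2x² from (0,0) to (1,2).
-38/15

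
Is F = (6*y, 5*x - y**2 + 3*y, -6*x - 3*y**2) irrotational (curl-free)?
No, ∇×F = (-6*y, 6, -1)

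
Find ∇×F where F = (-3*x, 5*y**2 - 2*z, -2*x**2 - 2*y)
(0, 4*x, 0)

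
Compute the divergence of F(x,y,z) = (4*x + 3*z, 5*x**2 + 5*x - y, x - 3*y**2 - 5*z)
-2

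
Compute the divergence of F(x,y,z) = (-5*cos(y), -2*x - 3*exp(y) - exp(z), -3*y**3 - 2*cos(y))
-3*exp(y)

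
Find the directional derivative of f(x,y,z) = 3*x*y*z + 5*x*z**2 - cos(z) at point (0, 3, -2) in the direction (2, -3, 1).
sqrt(14)*(4 - sin(2))/14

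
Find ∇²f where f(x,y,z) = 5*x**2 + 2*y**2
14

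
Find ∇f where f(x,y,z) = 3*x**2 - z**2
(6*x, 0, -2*z)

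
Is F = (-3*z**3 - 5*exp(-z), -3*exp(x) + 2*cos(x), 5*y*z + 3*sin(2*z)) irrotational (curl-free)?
No, ∇×F = (5*z, -9*z**2 + 5*exp(-z), -3*exp(x) - 2*sin(x))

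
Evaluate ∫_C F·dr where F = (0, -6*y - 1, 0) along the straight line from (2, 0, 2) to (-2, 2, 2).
-14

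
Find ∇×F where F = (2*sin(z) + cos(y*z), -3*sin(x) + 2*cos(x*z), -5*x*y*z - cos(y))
(-5*x*z + 2*x*sin(x*z) + sin(y), 5*y*z - y*sin(y*z) + 2*cos(z), -2*z*sin(x*z) + z*sin(y*z) - 3*cos(x))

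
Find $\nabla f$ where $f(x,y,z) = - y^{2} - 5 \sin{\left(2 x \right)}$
(-10*cos(2*x), -2*y, 0)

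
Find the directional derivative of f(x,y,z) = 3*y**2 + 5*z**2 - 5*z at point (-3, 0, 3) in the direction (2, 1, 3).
75*sqrt(14)/14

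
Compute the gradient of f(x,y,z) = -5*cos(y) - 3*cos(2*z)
(0, 5*sin(y), 6*sin(2*z))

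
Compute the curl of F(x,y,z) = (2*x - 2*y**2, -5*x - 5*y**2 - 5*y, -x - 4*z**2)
(0, 1, 4*y - 5)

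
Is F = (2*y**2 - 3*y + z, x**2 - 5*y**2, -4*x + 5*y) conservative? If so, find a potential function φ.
No, ∇×F = (5, 5, 2*x - 4*y + 3) ≠ 0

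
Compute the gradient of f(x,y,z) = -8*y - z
(0, -8, -1)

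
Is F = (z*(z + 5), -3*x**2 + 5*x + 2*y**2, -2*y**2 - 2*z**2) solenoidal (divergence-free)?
No, ∇·F = 4*y - 4*z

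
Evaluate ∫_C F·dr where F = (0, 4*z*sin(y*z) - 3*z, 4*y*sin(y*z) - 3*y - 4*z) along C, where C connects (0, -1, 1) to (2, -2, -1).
-9 - 4*cos(2) + 4*cos(1)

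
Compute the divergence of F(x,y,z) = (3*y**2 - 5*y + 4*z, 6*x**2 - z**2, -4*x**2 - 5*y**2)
0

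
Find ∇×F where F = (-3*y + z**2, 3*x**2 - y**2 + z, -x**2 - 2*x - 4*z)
(-1, 2*x + 2*z + 2, 6*x + 3)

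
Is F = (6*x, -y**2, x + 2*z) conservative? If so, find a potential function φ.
No, ∇×F = (0, -1, 0) ≠ 0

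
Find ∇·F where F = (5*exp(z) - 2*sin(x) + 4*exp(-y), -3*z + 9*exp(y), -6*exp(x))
9*exp(y) - 2*cos(x)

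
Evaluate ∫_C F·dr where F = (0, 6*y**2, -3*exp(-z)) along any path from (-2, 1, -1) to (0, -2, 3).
-18 - 3*E + 3*exp(-3)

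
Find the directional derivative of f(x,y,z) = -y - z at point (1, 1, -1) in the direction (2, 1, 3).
-2*sqrt(14)/7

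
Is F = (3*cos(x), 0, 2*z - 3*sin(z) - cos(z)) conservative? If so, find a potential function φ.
Yes, F is conservative. φ = z**2 + 3*sin(x) - sin(z) + 3*cos(z)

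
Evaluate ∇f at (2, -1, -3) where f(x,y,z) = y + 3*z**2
(0, 1, -18)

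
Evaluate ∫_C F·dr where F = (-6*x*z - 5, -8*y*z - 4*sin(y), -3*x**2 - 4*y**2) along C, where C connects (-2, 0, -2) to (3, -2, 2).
-139 + 4*cos(2)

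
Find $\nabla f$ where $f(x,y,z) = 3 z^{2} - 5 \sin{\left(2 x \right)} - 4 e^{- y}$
(-10*cos(2*x), 4*exp(-y), 6*z)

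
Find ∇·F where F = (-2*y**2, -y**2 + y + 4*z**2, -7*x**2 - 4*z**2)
-2*y - 8*z + 1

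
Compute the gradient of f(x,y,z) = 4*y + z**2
(0, 4, 2*z)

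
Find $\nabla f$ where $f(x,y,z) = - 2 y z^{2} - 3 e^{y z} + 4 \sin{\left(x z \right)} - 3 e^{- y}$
(4*z*cos(x*z), -2*z**2 - 3*z*exp(y*z) + 3*exp(-y), 4*x*cos(x*z) - 4*y*z - 3*y*exp(y*z))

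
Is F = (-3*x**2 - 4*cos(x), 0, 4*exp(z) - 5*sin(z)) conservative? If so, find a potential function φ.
Yes, F is conservative. φ = -x**3 + 4*exp(z) - 4*sin(x) + 5*cos(z)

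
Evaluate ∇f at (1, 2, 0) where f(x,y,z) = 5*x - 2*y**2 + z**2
(5, -8, 0)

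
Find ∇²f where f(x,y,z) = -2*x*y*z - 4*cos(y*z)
4*(y**2 + z**2)*cos(y*z)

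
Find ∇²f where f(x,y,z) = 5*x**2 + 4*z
10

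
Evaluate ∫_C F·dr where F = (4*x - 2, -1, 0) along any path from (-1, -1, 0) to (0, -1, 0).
-4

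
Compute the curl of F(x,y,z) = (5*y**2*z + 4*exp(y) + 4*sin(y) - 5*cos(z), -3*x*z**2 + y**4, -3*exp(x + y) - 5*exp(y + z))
(6*x*z - 3*exp(x + y) - 5*exp(y + z), 5*y**2 + 3*exp(x + y) + 5*sin(z), -10*y*z - 3*z**2 - 4*exp(y) - 4*cos(y))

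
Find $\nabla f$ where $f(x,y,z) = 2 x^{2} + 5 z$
(4*x, 0, 5)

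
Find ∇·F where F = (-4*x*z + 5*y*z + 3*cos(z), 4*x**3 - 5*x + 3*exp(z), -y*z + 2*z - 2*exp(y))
-y - 4*z + 2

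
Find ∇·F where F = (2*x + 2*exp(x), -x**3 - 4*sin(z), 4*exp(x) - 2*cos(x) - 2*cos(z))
2*exp(x) + 2*sin(z) + 2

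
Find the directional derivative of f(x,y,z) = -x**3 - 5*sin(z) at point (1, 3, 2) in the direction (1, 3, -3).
3*sqrt(19)*(5*cos(2) - 1)/19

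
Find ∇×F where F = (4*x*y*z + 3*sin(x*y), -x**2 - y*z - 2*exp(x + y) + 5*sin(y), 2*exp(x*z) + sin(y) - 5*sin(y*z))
(y - 5*z*cos(y*z) + cos(y), 4*x*y - 2*z*exp(x*z), -4*x*z - 3*x*cos(x*y) - 2*x - 2*exp(x + y))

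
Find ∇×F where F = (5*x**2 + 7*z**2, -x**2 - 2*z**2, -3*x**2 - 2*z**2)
(4*z, 6*x + 14*z, -2*x)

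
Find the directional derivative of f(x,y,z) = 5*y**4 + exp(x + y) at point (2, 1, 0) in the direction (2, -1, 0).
sqrt(5)*(-20 + exp(3))/5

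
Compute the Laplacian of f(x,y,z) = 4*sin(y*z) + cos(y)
-4*y**2*sin(y*z) - 4*z**2*sin(y*z) - cos(y)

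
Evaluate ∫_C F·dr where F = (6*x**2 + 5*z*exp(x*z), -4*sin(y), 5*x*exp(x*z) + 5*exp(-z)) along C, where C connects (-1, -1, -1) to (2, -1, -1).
-5*E + 5*exp(-2) + 18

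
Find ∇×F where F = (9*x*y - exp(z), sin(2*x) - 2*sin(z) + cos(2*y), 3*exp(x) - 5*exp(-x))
(2*cos(z), -3*exp(x) - exp(z) - 5*exp(-x), -9*x + 2*cos(2*x))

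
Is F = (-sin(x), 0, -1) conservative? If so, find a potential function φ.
Yes, F is conservative. φ = -z + cos(x)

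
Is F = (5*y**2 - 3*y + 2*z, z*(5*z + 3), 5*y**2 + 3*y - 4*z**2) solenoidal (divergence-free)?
No, ∇·F = -8*z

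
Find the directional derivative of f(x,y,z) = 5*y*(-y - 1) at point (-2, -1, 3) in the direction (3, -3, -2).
-15*sqrt(22)/22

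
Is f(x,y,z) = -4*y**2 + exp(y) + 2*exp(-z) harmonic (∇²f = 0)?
No, ∇²f = exp(y) - 8 + 2*exp(-z)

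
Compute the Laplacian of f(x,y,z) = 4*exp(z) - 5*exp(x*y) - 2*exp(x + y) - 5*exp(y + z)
-5*x**2*exp(x*y) - 5*y**2*exp(x*y) + 4*exp(z) - 4*exp(x + y) - 10*exp(y + z)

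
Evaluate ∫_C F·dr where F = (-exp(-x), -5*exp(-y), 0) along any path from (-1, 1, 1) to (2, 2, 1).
(-exp(3) - 5*E + 6)*exp(-2)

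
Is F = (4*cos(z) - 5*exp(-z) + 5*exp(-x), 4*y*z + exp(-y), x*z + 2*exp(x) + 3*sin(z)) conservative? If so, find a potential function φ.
No, ∇×F = (-4*y, -z - 2*exp(x) - 4*sin(z) + 5*exp(-z), 0) ≠ 0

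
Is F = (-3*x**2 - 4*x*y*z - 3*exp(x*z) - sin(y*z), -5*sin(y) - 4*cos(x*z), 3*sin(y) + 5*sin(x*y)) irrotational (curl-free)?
No, ∇×F = (-4*x*sin(x*z) + 5*x*cos(x*y) + 3*cos(y), -4*x*y - 3*x*exp(x*z) - 5*y*cos(x*y) - y*cos(y*z), z*(4*x + 4*sin(x*z) + cos(y*z)))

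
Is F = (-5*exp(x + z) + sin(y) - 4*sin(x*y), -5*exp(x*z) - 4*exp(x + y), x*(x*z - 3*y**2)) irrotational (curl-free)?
No, ∇×F = (x*(-6*y + 5*exp(x*z)), -2*x*z + 3*y**2 - 5*exp(x + z), 4*x*cos(x*y) - 5*z*exp(x*z) - 4*exp(x + y) - cos(y))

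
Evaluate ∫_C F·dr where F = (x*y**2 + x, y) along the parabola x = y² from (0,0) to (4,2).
94/3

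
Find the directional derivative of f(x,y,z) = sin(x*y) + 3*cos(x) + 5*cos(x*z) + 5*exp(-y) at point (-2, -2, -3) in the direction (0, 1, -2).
sqrt(5)*(-exp(2) - 2*cos(4)/5 - 4*sin(6))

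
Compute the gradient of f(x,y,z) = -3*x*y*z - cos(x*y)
(y*(-3*z + sin(x*y)), x*(-3*z + sin(x*y)), -3*x*y)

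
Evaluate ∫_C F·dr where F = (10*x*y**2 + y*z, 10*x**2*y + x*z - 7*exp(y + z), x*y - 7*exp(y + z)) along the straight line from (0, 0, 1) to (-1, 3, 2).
-7*exp(5) + 7*E + 39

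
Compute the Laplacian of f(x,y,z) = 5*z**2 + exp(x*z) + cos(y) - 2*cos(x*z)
x**2*exp(x*z) + 2*x**2*cos(x*z) + z**2*(exp(x*z) + 2*cos(x*z)) - cos(y) + 10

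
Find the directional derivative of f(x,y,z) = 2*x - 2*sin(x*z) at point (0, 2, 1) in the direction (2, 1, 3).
0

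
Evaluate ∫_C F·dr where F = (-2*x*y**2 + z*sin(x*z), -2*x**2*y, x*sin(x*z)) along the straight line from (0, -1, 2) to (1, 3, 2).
-8 - cos(2)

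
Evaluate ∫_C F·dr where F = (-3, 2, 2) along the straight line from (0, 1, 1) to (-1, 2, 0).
3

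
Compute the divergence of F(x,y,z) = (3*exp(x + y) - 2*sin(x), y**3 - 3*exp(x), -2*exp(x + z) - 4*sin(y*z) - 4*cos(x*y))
3*y**2 - 4*y*cos(y*z) + 3*exp(x + y) - 2*exp(x + z) - 2*cos(x)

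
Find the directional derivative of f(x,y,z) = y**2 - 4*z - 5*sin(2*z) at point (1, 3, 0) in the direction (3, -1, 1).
-20*sqrt(11)/11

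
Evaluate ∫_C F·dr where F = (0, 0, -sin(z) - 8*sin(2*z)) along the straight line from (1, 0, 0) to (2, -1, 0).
0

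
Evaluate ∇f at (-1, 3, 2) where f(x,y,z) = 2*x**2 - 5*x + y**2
(-9, 6, 0)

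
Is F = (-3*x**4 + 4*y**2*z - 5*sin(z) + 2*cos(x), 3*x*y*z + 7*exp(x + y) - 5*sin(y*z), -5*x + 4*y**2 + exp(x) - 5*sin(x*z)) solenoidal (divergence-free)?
No, ∇·F = -12*x**3 + 3*x*z - 5*x*cos(x*z) - 5*z*cos(y*z) + 7*exp(x + y) - 2*sin(x)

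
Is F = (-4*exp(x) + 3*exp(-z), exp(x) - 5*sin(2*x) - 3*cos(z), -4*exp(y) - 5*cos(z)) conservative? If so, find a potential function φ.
No, ∇×F = (-4*exp(y) - 3*sin(z), -3*exp(-z), exp(x) - 10*cos(2*x)) ≠ 0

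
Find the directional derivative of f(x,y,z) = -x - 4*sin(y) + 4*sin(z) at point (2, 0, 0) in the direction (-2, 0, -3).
-10*sqrt(13)/13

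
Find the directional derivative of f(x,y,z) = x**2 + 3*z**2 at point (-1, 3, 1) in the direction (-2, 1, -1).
-sqrt(6)/3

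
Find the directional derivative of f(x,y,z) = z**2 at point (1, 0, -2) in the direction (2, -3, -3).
6*sqrt(22)/11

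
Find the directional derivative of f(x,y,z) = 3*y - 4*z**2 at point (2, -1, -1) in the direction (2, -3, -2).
-25*sqrt(17)/17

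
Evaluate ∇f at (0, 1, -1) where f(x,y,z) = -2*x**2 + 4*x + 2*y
(4, 2, 0)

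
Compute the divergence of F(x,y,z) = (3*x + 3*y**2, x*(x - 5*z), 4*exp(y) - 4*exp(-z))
3 + 4*exp(-z)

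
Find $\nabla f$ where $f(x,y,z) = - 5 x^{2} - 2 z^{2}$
(-10*x, 0, -4*z)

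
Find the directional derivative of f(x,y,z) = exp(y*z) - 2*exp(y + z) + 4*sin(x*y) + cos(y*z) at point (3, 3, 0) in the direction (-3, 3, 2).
sqrt(22)*(3 - 5*exp(3))/11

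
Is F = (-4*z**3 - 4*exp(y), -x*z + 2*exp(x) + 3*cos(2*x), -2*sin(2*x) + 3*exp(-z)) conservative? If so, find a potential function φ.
No, ∇×F = (x, -12*z**2 + 4*cos(2*x), -z + 2*exp(x) + 4*exp(y) - 6*sin(2*x)) ≠ 0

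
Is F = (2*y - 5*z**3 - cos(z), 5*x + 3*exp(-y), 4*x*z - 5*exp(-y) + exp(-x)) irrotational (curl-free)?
No, ∇×F = (5*exp(-y), -15*z**2 - 4*z + sin(z) + exp(-x), 3)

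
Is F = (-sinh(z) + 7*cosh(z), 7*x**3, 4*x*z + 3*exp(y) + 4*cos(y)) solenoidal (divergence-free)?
No, ∇·F = 4*x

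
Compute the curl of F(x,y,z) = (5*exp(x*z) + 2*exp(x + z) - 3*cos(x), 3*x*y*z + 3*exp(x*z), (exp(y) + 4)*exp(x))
(-3*x*y - 3*x*exp(x*z) + exp(x + y), 5*x*exp(x*z) - (exp(y) + 4)*exp(x) + 2*exp(x + z), 3*z*(y + exp(x*z)))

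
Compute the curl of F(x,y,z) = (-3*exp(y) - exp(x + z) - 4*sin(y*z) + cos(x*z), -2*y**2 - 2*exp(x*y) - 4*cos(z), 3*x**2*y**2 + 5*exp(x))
(6*x**2*y - 4*sin(z), -6*x*y**2 - x*sin(x*z) - 4*y*cos(y*z) - 5*exp(x) - exp(x + z), -2*y*exp(x*y) + 4*z*cos(y*z) + 3*exp(y))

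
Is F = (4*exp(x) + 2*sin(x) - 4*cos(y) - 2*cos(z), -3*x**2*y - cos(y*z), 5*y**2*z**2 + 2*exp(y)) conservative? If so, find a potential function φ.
No, ∇×F = (10*y*z**2 - y*sin(y*z) + 2*exp(y), 2*sin(z), -6*x*y - 4*sin(y)) ≠ 0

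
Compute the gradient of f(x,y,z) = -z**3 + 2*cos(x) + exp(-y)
(-2*sin(x), -exp(-y), -3*z**2)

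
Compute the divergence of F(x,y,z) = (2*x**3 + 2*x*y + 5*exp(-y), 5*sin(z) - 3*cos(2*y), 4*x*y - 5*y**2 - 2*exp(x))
6*x**2 + 2*y + 6*sin(2*y)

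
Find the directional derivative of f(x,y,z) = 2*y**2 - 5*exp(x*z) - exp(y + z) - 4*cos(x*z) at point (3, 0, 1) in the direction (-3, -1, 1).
0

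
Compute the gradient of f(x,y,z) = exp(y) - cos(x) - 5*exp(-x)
(sin(x) + 5*exp(-x), exp(y), 0)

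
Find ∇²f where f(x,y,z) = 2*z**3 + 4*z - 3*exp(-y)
12*z - 3*exp(-y)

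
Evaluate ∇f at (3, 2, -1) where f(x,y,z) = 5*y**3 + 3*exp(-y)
(0, 60 - 3*exp(-2), 0)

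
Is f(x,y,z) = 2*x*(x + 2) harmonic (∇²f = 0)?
No, ∇²f = 4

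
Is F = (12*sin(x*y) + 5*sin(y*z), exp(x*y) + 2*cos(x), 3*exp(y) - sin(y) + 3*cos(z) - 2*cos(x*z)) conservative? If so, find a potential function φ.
No, ∇×F = (3*exp(y) - cos(y), 5*y*cos(y*z) - 2*z*sin(x*z), -12*x*cos(x*y) + y*exp(x*y) - 5*z*cos(y*z) - 2*sin(x)) ≠ 0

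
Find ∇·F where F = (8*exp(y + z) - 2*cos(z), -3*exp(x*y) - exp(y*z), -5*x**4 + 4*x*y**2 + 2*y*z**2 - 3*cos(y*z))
-3*x*exp(x*y) + 4*y*z + 3*y*sin(y*z) - z*exp(y*z)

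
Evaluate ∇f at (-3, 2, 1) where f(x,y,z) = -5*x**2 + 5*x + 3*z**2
(35, 0, 6)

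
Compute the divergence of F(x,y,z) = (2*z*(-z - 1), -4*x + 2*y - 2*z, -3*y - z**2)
2 - 2*z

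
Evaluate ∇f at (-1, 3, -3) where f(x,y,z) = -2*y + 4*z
(0, -2, 4)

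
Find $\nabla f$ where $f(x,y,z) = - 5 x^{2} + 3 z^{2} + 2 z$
(-10*x, 0, 6*z + 2)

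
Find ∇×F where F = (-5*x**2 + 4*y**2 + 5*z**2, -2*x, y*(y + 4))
(2*y + 4, 10*z, -8*y - 2)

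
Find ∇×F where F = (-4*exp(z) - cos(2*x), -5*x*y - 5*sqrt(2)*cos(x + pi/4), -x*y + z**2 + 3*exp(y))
(-x + 3*exp(y), y - 4*exp(z), -5*y + 5*sqrt(2)*sin(x + pi/4))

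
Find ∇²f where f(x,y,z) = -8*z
0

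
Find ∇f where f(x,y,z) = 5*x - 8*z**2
(5, 0, -16*z)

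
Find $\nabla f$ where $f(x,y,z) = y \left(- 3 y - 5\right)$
(0, -6*y - 5, 0)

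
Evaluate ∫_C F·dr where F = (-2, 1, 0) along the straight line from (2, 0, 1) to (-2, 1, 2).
9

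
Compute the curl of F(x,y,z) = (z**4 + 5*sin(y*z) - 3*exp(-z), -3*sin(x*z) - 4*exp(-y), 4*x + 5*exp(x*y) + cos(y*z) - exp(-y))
(5*x*exp(x*y) + 3*x*cos(x*z) - z*sin(y*z) + exp(-y), -5*y*exp(x*y) + 5*y*cos(y*z) + 4*z**3 - 4 + 3*exp(-z), -z*(3*cos(x*z) + 5*cos(y*z)))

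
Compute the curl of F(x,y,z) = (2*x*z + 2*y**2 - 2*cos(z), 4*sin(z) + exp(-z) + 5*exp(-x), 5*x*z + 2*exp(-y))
(-4*cos(z) + exp(-z) - 2*exp(-y), 2*x - 5*z + 2*sin(z), -4*y - 5*exp(-x))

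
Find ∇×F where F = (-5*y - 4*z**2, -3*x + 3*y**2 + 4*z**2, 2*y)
(2 - 8*z, -8*z, 2)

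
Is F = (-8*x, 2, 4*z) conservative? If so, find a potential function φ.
Yes, F is conservative. φ = -4*x**2 + 2*y + 2*z**2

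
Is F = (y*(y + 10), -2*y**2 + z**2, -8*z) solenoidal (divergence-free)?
No, ∇·F = -4*y - 8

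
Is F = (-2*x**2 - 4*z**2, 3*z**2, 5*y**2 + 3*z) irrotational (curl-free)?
No, ∇×F = (10*y - 6*z, -8*z, 0)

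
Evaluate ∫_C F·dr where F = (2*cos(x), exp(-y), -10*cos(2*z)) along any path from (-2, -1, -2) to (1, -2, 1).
-exp(2) - 3*sin(2) + 2*sin(1) + E - 5*sin(4)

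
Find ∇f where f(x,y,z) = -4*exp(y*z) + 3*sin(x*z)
(3*z*cos(x*z), -4*z*exp(y*z), 3*x*cos(x*z) - 4*y*exp(y*z))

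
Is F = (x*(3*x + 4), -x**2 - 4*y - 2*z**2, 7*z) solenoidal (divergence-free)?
No, ∇·F = 6*x + 7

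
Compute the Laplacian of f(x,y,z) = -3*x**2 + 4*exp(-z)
-6 + 4*exp(-z)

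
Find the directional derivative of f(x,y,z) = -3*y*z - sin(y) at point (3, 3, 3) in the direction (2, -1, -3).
sqrt(14)*(cos(3) + 36)/14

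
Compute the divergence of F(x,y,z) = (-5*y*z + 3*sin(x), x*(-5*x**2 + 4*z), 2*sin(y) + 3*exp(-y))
3*cos(x)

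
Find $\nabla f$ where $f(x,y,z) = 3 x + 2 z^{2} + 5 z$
(3, 0, 4*z + 5)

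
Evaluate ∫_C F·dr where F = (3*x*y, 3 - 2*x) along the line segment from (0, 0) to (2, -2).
-10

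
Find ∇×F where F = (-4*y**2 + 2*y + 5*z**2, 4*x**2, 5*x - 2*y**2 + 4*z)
(-4*y, 10*z - 5, 8*x + 8*y - 2)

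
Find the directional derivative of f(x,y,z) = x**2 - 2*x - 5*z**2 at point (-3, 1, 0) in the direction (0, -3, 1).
0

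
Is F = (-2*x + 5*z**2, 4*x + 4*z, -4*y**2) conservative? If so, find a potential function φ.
No, ∇×F = (-8*y - 4, 10*z, 4) ≠ 0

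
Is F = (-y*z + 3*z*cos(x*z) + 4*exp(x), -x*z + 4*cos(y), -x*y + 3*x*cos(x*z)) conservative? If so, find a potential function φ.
Yes, F is conservative. φ = -x*y*z + 4*exp(x) + 4*sin(y) + 3*sin(x*z)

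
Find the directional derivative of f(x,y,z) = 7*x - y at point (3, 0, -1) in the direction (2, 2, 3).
12*sqrt(17)/17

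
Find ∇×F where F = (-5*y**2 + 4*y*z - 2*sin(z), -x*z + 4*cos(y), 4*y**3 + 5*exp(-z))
(x + 12*y**2, 4*y - 2*cos(z), 10*y - 5*z)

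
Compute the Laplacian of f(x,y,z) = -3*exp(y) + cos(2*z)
-3*exp(y) - 4*cos(2*z)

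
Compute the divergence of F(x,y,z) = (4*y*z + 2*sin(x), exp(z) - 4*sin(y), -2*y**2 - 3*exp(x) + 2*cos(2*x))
2*cos(x) - 4*cos(y)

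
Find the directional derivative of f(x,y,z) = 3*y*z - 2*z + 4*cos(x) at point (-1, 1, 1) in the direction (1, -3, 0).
sqrt(10)*(-9 + 4*sin(1))/10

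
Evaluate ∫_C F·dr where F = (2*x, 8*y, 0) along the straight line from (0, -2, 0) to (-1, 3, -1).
21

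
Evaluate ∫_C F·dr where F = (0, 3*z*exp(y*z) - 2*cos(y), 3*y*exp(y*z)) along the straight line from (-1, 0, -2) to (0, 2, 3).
-3 - 2*sin(2) + 3*exp(6)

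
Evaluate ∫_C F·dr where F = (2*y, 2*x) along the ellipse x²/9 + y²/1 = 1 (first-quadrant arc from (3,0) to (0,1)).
0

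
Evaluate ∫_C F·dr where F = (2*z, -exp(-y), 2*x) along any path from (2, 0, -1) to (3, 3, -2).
-9 + exp(-3)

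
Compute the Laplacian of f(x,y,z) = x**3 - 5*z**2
6*x - 10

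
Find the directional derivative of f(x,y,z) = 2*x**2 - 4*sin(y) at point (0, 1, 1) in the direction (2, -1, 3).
2*sqrt(14)*cos(1)/7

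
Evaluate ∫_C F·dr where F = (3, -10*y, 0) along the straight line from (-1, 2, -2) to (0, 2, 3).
3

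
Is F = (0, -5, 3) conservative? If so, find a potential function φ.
Yes, F is conservative. φ = -5*y + 3*z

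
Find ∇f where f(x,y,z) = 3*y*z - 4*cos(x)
(4*sin(x), 3*z, 3*y)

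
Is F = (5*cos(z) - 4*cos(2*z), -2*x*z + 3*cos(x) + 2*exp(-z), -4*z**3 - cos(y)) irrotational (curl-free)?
No, ∇×F = (2*x + sin(y) + 2*exp(-z), (16*cos(z) - 5)*sin(z), -2*z - 3*sin(x))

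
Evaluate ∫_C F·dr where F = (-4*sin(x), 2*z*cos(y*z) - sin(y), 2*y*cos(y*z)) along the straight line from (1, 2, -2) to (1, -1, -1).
2*sin(4) - cos(2) + cos(1) + 2*sin(1)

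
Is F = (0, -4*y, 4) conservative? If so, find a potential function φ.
Yes, F is conservative. φ = -2*y**2 + 4*z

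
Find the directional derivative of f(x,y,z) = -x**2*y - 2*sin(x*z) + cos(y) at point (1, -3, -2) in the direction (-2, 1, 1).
sqrt(6)*(-13 + sin(3) - 10*cos(2))/6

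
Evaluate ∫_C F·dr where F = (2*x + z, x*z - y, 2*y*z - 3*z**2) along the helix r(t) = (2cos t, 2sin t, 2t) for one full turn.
8*pi*(-8*pi**2 - 3 + pi)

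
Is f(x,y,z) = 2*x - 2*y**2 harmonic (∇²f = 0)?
No, ∇²f = -4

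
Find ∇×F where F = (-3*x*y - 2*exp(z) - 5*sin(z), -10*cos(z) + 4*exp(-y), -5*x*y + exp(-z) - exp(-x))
(-5*x - 10*sin(z), 5*y - 2*exp(z) - 5*cos(z) - exp(-x), 3*x)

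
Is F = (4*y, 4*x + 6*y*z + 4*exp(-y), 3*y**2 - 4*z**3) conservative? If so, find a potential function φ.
Yes, F is conservative. φ = 4*x*y + 3*y**2*z - z**4 - 4*exp(-y)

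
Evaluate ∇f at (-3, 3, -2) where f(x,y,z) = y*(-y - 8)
(0, -14, 0)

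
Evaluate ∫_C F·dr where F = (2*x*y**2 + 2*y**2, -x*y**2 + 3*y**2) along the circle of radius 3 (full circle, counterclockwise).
-81*pi/4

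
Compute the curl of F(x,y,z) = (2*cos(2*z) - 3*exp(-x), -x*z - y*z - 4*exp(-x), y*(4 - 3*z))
(x + y - 3*z + 4, -4*sin(2*z), -z + 4*exp(-x))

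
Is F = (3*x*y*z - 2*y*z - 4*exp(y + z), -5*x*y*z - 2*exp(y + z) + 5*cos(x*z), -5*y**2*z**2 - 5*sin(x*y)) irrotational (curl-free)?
No, ∇×F = (5*x*y + 5*x*sin(x*z) - 5*x*cos(x*y) - 10*y*z**2 + 2*exp(y + z), 3*x*y + 5*y*cos(x*y) - 2*y - 4*exp(y + z), -3*x*z - 5*y*z - 5*z*sin(x*z) + 2*z + 4*exp(y + z))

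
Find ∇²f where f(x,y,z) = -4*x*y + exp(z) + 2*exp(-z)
exp(z) + 2*exp(-z)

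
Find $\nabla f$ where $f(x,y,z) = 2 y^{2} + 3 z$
(0, 4*y, 3)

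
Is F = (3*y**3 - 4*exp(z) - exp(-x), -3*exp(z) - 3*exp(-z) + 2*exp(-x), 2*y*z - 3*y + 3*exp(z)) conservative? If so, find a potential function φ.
No, ∇×F = (2*z + 6*sinh(z) - 3, -4*exp(z), -9*y**2 - 2*exp(-x)) ≠ 0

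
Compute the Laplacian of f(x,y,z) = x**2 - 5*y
2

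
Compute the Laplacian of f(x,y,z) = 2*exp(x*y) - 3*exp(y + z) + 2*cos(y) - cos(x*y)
2*x**2*exp(x*y) + x**2*cos(x*y) + y**2*(2*exp(x*y) + cos(x*y)) - 6*exp(y + z) - 2*cos(y)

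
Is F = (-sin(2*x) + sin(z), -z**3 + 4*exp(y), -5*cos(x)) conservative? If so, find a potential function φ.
No, ∇×F = (3*z**2, -5*sin(x) + cos(z), 0) ≠ 0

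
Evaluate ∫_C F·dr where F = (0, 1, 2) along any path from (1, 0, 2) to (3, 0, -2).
-8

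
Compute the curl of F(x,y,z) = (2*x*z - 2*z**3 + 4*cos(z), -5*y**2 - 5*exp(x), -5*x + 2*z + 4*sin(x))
(0, 2*x - 6*z**2 - 4*sin(z) - 4*cos(x) + 5, -5*exp(x))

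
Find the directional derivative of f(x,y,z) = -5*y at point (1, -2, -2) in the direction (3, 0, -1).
0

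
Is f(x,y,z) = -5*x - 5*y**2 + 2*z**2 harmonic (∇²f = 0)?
No, ∇²f = -6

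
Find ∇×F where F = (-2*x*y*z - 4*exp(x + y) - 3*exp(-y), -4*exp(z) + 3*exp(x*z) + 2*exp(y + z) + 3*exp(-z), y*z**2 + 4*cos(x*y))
(-3*x*exp(x*z) - 4*x*sin(x*y) + z**2 + 4*exp(z) - 2*exp(y + z) + 3*exp(-z), 2*y*(-x + 2*sin(x*y)), 2*x*z + 3*z*exp(x*z) + 4*exp(x + y) - 3*exp(-y))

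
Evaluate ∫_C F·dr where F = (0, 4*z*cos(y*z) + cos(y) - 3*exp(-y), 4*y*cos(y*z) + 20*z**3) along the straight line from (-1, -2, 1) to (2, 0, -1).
-3*exp(2) + 3 + 5*sin(2)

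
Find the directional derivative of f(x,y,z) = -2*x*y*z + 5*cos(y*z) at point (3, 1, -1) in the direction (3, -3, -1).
2*sqrt(19)*(-3 + 5*sin(1))/19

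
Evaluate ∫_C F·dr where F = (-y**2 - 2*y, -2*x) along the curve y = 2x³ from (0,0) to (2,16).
-960/7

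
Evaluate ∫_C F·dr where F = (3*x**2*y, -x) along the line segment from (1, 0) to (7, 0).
0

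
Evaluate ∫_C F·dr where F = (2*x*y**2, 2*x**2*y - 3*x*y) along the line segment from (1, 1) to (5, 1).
24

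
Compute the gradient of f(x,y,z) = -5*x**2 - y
(-10*x, -1, 0)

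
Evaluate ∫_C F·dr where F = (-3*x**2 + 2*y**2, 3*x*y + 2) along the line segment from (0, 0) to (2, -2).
4/3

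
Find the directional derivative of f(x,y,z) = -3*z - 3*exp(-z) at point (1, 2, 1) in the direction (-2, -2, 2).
sqrt(3)*(1 - E)*exp(-1)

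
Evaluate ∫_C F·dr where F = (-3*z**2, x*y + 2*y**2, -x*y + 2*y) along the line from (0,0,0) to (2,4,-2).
128/3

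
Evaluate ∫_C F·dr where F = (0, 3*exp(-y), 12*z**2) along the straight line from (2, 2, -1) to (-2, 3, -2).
-28 - 3*exp(-3) + 3*exp(-2)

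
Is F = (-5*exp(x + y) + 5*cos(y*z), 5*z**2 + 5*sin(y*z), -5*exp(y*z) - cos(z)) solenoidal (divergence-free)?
No, ∇·F = -5*y*exp(y*z) + 5*z*cos(y*z) - 5*exp(x + y) + sin(z)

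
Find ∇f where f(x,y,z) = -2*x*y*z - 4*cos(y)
(-2*y*z, -2*x*z + 4*sin(y), -2*x*y)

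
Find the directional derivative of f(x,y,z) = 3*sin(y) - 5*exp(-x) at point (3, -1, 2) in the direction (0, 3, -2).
9*sqrt(13)*cos(1)/13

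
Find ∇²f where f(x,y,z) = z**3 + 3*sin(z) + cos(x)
6*z - 3*sin(z) - cos(x)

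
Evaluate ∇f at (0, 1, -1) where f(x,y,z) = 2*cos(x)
(0, 0, 0)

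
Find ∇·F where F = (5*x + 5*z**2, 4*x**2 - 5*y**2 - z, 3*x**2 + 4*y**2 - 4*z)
1 - 10*y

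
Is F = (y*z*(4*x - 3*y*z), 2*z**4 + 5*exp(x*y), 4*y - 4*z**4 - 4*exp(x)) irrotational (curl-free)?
No, ∇×F = (4 - 8*z**3, 4*x*y - 6*y**2*z + 4*exp(x), -4*x*z + 6*y*z**2 + 5*y*exp(x*y))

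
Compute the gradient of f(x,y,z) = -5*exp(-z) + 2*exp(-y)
(0, -2*exp(-y), 5*exp(-z))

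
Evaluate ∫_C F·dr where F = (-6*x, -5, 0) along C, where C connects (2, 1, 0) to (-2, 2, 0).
-5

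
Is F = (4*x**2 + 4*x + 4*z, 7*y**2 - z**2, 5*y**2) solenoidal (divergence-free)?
No, ∇·F = 8*x + 14*y + 4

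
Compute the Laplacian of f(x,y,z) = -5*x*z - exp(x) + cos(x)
-exp(x) - cos(x)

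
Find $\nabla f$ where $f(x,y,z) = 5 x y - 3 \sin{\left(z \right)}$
(5*y, 5*x, -3*cos(z))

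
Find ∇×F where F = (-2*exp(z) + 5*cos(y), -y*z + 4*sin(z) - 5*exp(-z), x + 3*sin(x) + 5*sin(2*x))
(y - 4*cos(z) - 5*exp(-z), -2*exp(z) + 20*sin(x)**2 - 3*cos(x) - 11, 5*sin(y))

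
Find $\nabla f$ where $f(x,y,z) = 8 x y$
(8*y, 8*x, 0)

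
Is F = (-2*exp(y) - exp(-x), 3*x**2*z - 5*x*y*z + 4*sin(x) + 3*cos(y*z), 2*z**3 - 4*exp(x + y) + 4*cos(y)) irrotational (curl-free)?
No, ∇×F = (-3*x**2 + 5*x*y + 3*y*sin(y*z) - 4*exp(x + y) - 4*sin(y), 4*exp(x + y), 6*x*z - 5*y*z + 2*exp(y) + 4*cos(x))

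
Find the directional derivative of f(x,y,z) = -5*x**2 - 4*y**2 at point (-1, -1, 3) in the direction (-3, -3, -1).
-54*sqrt(19)/19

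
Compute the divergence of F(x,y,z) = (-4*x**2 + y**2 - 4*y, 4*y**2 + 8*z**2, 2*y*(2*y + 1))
-8*x + 8*y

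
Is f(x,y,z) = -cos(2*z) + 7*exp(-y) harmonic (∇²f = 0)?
No, ∇²f = 4*cos(2*z) + 7*exp(-y)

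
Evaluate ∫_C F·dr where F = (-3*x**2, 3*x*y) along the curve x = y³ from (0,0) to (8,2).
-2464/5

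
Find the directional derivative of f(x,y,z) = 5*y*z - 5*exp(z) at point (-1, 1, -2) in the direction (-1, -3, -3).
15*sqrt(19)*(1 + exp(2))*exp(-2)/19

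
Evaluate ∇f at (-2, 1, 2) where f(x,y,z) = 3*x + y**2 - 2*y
(3, 0, 0)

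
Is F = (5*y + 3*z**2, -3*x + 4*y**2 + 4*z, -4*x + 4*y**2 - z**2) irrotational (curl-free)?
No, ∇×F = (8*y - 4, 6*z + 4, -8)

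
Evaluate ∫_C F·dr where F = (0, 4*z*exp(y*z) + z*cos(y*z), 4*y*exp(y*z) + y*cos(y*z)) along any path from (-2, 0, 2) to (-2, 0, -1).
0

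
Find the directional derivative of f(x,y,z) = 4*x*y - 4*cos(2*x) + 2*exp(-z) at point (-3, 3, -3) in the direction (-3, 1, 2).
2*sqrt(14)*(-exp(3) - 12 + 6*sin(6))/7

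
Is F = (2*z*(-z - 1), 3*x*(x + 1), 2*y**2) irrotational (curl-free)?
No, ∇×F = (4*y, -4*z - 2, 6*x + 3)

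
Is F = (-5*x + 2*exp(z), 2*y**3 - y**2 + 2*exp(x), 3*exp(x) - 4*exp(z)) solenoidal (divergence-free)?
No, ∇·F = 6*y**2 - 2*y - 4*exp(z) - 5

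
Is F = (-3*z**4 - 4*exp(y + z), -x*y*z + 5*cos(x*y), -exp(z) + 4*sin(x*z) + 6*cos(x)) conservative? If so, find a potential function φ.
No, ∇×F = (x*y, -12*z**3 - 4*z*cos(x*z) - 4*exp(y + z) + 6*sin(x), -y*z - 5*y*sin(x*y) + 4*exp(y + z)) ≠ 0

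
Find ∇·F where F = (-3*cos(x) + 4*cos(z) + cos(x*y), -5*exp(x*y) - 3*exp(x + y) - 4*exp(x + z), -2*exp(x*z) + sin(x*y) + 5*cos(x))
-5*x*exp(x*y) - 2*x*exp(x*z) - y*sin(x*y) - 3*exp(x + y) + 3*sin(x)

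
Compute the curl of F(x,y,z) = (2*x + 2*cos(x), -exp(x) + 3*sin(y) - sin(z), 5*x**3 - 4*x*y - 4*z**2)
(-4*x + cos(z), -15*x**2 + 4*y, -exp(x))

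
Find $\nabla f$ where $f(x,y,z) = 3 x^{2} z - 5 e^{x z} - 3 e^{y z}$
(z*(6*x - 5*exp(x*z)), -3*z*exp(y*z), 3*x**2 - 5*x*exp(x*z) - 3*y*exp(y*z))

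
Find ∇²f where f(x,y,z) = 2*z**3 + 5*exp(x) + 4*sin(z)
12*z + 5*exp(x) - 4*sin(z)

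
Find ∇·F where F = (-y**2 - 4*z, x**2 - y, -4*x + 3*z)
2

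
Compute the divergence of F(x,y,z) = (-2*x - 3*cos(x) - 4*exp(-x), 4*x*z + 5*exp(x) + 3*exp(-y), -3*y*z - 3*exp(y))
-3*y + 3*sin(x) - 2 - 3*exp(-y) + 4*exp(-x)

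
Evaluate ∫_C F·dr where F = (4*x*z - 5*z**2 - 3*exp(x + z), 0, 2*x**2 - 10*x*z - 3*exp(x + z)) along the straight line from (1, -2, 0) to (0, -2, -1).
6*sinh(1)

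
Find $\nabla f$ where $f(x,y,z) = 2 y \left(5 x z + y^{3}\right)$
(10*y*z, 10*x*z + 8*y**3, 10*x*y)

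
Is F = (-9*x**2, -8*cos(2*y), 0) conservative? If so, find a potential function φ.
Yes, F is conservative. φ = -3*x**3 - 4*sin(2*y)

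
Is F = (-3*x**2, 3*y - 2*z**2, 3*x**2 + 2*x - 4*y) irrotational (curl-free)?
No, ∇×F = (4*z - 4, -6*x - 2, 0)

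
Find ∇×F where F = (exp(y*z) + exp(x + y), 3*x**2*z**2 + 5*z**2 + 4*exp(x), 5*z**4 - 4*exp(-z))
(2*z*(-3*x**2 - 5), y*exp(y*z), 6*x*z**2 - z*exp(y*z) + 4*exp(x) - exp(x + y))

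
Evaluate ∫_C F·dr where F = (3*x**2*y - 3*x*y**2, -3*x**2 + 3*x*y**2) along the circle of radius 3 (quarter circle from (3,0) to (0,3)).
27/4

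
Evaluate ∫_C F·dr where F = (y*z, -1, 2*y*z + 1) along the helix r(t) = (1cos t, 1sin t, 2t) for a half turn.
pi*(20 - pi)/2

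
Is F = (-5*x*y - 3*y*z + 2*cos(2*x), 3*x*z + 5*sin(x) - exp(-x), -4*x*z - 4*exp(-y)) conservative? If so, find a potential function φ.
No, ∇×F = (-3*x + 4*exp(-y), -3*y + 4*z, 5*x + 6*z + 5*cos(x) + exp(-x)) ≠ 0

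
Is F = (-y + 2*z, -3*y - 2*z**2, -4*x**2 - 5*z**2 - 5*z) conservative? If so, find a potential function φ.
No, ∇×F = (4*z, 8*x + 2, 1) ≠ 0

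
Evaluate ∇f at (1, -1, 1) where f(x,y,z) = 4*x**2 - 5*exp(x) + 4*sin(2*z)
(8 - 5*E, 0, 8*cos(2))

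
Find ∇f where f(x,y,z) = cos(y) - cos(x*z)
(z*sin(x*z), -sin(y), x*sin(x*z))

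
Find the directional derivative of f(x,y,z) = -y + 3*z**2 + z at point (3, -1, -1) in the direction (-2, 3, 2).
-13*sqrt(17)/17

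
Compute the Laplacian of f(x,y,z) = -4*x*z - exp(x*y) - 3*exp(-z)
((-x**2 - y**2)*exp(x*y + z) - 3)*exp(-z)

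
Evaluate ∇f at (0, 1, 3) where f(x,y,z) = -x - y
(-1, -1, 0)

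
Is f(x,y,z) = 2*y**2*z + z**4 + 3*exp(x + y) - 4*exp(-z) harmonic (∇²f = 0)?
No, ∇²f = 12*z**2 + 4*z + 6*exp(x + y) - 4*exp(-z)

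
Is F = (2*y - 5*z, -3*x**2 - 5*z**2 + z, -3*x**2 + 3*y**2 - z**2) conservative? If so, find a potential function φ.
No, ∇×F = (6*y + 10*z - 1, 6*x - 5, -6*x - 2) ≠ 0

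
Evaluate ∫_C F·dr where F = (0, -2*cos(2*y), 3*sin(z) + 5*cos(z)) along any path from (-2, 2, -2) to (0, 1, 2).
sin(4) + 9*sin(2)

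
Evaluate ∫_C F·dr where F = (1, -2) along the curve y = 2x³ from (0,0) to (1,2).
-3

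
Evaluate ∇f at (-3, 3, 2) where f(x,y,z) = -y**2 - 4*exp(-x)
(4*exp(3), -6, 0)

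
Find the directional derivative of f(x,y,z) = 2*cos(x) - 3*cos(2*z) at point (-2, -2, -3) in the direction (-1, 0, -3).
sqrt(10)*(9*sin(6) - sin(2))/5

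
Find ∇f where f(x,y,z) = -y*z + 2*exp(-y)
(0, -z - 2*exp(-y), -y)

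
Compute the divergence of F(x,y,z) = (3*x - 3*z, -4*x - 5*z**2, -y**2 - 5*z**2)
3 - 10*z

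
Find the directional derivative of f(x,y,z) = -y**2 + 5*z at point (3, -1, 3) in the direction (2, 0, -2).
-5*sqrt(2)/2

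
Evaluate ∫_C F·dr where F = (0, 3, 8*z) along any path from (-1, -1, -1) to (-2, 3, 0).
8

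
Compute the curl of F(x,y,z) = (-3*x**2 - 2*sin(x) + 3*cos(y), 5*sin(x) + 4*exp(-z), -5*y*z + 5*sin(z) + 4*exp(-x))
(-5*z + 4*exp(-z), 4*exp(-x), 3*sin(y) + 5*cos(x))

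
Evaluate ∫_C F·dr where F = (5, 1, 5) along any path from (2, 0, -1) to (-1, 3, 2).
3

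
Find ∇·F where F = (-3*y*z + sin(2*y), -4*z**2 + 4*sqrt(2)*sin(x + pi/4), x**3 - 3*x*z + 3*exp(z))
-3*x + 3*exp(z)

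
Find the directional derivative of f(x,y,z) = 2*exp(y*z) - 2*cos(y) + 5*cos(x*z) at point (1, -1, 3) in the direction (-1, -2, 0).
sqrt(5)*(-12 + 15*exp(3)*sin(3) + 4*exp(3)*sin(1))*exp(-3)/5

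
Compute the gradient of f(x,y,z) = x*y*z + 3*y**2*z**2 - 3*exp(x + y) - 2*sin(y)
(y*z - 3*exp(x + y), x*z + 6*y*z**2 - 3*exp(x + y) - 2*cos(y), y*(x + 6*y*z))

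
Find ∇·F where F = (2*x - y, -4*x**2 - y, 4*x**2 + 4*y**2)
1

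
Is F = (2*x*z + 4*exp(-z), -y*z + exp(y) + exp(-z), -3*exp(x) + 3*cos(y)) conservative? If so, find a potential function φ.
No, ∇×F = (y - 3*sin(y) + exp(-z), 2*x + 3*exp(x) - 4*exp(-z), 0) ≠ 0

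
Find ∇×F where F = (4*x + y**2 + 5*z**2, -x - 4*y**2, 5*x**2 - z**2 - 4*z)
(0, -10*x + 10*z, -2*y - 1)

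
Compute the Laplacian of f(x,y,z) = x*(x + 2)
2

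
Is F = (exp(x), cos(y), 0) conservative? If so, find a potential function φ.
Yes, F is conservative. φ = exp(x) + sin(y)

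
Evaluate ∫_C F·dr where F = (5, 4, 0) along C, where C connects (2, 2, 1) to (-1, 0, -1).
-23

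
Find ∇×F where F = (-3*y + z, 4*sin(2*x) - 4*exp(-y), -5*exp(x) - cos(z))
(0, 5*exp(x) + 1, 8*cos(2*x) + 3)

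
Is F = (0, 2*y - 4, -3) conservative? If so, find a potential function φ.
Yes, F is conservative. φ = y**2 - 4*y - 3*z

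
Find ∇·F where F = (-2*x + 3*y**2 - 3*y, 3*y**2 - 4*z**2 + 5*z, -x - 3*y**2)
6*y - 2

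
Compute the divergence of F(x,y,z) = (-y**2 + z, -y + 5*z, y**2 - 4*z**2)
-8*z - 1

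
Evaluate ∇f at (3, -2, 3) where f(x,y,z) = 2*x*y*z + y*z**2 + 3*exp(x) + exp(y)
(-12 + 3*exp(3), exp(-2) + 27, -24)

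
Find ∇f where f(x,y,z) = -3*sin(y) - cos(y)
(0, sin(y) - 3*cos(y), 0)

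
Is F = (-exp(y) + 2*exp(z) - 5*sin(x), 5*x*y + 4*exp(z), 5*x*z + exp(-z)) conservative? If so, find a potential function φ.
No, ∇×F = (-4*exp(z), -5*z + 2*exp(z), 5*y + exp(y)) ≠ 0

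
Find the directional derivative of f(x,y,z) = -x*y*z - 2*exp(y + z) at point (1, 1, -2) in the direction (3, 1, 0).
sqrt(10)*(-1 + 4*E)*exp(-1)/5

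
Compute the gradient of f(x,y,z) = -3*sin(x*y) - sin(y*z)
(-3*y*cos(x*y), -3*x*cos(x*y) - z*cos(y*z), -y*cos(y*z))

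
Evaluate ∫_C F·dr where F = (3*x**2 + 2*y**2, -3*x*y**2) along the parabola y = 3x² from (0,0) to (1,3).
-649/35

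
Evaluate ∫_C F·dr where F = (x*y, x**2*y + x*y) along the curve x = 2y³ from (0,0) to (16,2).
12608/35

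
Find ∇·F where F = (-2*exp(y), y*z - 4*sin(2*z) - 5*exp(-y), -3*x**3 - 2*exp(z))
z - 2*exp(z) + 5*exp(-y)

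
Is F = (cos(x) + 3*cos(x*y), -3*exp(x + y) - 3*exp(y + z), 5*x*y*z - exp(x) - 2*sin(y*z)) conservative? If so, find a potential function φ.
No, ∇×F = (5*x*z - 2*z*cos(y*z) + 3*exp(y + z), -5*y*z + exp(x), 3*x*sin(x*y) - 3*exp(x + y)) ≠ 0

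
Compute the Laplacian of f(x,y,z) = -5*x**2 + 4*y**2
-2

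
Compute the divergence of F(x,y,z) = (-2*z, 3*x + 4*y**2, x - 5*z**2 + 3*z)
8*y - 10*z + 3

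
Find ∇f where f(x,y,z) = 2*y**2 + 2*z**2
(0, 4*y, 4*z)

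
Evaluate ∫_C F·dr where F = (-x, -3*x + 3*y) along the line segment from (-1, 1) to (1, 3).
12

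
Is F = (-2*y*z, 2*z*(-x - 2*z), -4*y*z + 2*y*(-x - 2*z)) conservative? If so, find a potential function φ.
Yes, F is conservative. φ = 2*y*z*(-x - 2*z)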